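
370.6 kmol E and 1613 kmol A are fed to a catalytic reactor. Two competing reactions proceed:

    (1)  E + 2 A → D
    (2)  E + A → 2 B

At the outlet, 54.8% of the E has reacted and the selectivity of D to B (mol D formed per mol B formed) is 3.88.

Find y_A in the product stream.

Conversion of E: E consumed = 0.548 × 370.6 = 203.1 kmol = 1ξ₁ + 1ξ₂.
Selectivity: 1ξ₁ / (2ξ₂) = 3.88 → ξ₁ = 7.76 ξ₂.
Substitute: (1·7.76 + 1) ξ₂ = 203.1 → ξ₂ = 23.18 kmol, ξ₁ = 179.9 kmol.
Outlet amounts (n = n₀ + Σ ν·ξ):
  E: 370.6 − 1(179.9) − 1(23.18) = 167.5
  A: 1613 − 2(179.9) − 1(23.18) = 1230
  D: 0 + 1(179.9) = 179.9
  B: 0 + 2(23.18) = 46.37
Total out = 1624 kmol; y_A = 1230 / 1624 = 0.7575.

0.757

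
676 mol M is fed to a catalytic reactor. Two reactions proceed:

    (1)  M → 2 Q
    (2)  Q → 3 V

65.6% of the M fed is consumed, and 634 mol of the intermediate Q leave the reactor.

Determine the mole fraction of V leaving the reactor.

Conversion of M: M consumed = 1ξ₁ = 0.656 × 676 → ξ₁ = 443.5 mol.
Q balance: n_Q = 0 + 2ξ₁ − 1ξ₂ = 634 → ξ₂ = (2·443.5 − 634)/1 = 252.9 mol.
Outlet amounts (n = n₀ + Σ ν·ξ):
  M: 676 − 1(443.5) = 232.5
  Q: 0 + 2(443.5) − 1(252.9) = 634
  V: 0 + 3(252.9) = 758.7
Total out = 1625 mol; y_V = 758.7 / 1625 = 0.4668.

0.467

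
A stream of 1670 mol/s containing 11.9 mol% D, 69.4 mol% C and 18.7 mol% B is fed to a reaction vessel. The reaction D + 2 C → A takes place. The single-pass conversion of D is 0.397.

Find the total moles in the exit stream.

1510 mol/s

D reacted = 0.397 × 198.7 = 78.9 mol/s; ν_D = −1, so ξ = 78.9/1 = 78.9 mol/s.
Outlet amounts (n = n₀ + ν ξ):
  D: 198.7 − 1(78.9) = 119.8
  C: 1159 − 2(78.9) = 1001
  A: 0 + 1(78.9) = 78.9
  B: 312.3 (inert)
Total out = 119.8 + 1001 + 78.9 + 312.3 = 1512 mol/s.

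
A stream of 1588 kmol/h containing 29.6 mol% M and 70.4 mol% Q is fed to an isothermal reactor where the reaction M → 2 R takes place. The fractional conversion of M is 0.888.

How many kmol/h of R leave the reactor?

835 kmol/h

M reacted = 0.888 × 470 = 417.4 kmol/h; ν_M = −1, so ξ = 417.4/1 = 417.4 kmol/h.
Outlet amounts (n = n₀ + ν ξ):
  M: 470 − 1(417.4) = 52.65
  R: 0 + 2(417.4) = 834.8
  Q: 1118 (inert)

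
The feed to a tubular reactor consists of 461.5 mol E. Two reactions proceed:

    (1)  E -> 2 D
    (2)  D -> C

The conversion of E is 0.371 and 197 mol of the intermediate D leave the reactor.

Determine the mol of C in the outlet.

Conversion of E: E consumed = 1ξ₁ = 0.371 × 461.5 → ξ₁ = 171.2 mol.
D balance: n_D = 0 + 2ξ₁ − 1ξ₂ = 197 → ξ₂ = (2·171.2 − 197)/1 = 145.4 mol.
Outlet amounts (n = n₀ + Σ ν·ξ):
  E: 461.5 − 1(171.2) = 290.3
  D: 0 + 2(171.2) − 1(145.4) = 197
  C: 0 + 1(145.4) = 145.4

145 mol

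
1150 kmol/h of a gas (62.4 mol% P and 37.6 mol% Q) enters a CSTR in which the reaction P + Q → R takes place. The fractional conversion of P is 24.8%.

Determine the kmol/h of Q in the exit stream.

254 kmol/h

P reacted = 0.248 × 717.6 = 178 kmol/h; ν_P = −1, so ξ = 178/1 = 178 kmol/h.
Outlet amounts (n = n₀ + ν ξ):
  P: 717.6 − 1(178) = 539.6
  Q: 432.4 − 1(178) = 254.4
  R: 0 + 1(178) = 178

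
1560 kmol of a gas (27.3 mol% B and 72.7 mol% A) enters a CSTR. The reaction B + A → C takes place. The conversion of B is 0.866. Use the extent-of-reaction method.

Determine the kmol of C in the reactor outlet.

B reacted = 0.866 × 425.9 = 368.8 kmol; ν_B = −1, so ξ = 368.8/1 = 368.8 kmol.
Outlet amounts (n = n₀ + ν ξ):
  B: 425.9 − 1(368.8) = 57.07
  A: 1134 − 1(368.8) = 765.3
  C: 0 + 1(368.8) = 368.8

369 kmol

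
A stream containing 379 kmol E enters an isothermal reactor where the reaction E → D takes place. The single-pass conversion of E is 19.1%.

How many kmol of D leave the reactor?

E reacted = 0.191 × 379 = 72.39 kmol; ν_E = −1, so ξ = 72.39/1 = 72.39 kmol.
Outlet amounts (n = n₀ + ν ξ):
  E: 379 − 1(72.39) = 306.6
  D: 0 + 1(72.39) = 72.39

72.4 kmol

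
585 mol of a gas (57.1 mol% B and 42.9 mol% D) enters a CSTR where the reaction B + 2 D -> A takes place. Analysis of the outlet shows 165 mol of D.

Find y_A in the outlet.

0.0861

For D: n = n₀ − 2ξ → 165 = 251 − 2ξ, giving ξ = 42.98 mol.
Outlet amounts (n = n₀ + ν ξ):
  B: 334 − 1(42.98) = 291.1
  D: 251 − 2(42.98) = 165
  A: 0 + 1(42.98) = 42.98
Total out = 499 mol; y_A = 42.98 / 499 = 0.08613.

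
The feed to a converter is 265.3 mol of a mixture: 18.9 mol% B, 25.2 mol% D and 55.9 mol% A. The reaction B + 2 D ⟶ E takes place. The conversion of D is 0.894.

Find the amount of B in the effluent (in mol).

20.3 mol

D reacted = 0.894 × 66.86 = 59.77 mol; ν_D = −2, so ξ = 59.77/2 = 29.88 mol.
Outlet amounts (n = n₀ + ν ξ):
  B: 50.14 − 1(29.88) = 20.26
  D: 66.86 − 2(29.88) = 7.087
  E: 0 + 1(29.88) = 29.88
  A: 148.3 (inert)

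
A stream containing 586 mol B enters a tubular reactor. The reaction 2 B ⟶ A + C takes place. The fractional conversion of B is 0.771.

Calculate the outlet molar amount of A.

226 mol

B reacted = 0.771 × 586 = 451.8 mol; ν_B = −2, so ξ = 451.8/2 = 225.9 mol.
Outlet amounts (n = n₀ + ν ξ):
  B: 586 − 2(225.9) = 134.2
  A: 0 + 1(225.9) = 225.9
  C: 0 + 1(225.9) = 225.9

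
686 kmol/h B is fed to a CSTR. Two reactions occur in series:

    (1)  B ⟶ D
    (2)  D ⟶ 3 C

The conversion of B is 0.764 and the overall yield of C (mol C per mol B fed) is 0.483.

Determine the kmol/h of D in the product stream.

414 kmol/h

Conversion of B: B consumed = 1ξ₁ = 0.764 × 686 → ξ₁ = 524.1 kmol/h.
Yield of C: 3ξ₂ / 686 = 0.483 → ξ₂ = 110.4 kmol/h.
Outlet amounts (n = n₀ + Σ ν·ξ):
  B: 686 − 1(524.1) = 161.9
  D: 0 + 1(524.1) − 1(110.4) = 413.7
  C: 0 + 3(110.4) = 331.3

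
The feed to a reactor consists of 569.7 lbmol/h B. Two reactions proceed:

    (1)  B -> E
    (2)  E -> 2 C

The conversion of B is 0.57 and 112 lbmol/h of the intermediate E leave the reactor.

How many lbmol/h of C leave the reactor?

425 lbmol/h

Conversion of B: B consumed = 1ξ₁ = 0.57 × 569.7 → ξ₁ = 324.7 lbmol/h.
E balance: n_E = 0 + 1ξ₁ − 1ξ₂ = 112 → ξ₂ = (1·324.7 − 112)/1 = 212.7 lbmol/h.
Outlet amounts (n = n₀ + Σ ν·ξ):
  B: 569.7 − 1(324.7) = 245
  E: 0 + 1(324.7) − 1(212.7) = 112
  C: 0 + 2(212.7) = 425.5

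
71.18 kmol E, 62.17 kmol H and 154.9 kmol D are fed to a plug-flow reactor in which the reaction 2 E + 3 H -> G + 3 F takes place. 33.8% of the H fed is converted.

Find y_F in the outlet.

H reacted = 0.338 × 62.17 = 21.01 kmol; ν_H = −3, so ξ = 21.01/3 = 7.004 kmol.
Outlet amounts (n = n₀ + ν ξ):
  E: 71.18 − 2(7.004) = 57.17
  H: 62.17 − 3(7.004) = 41.16
  G: 0 + 1(7.004) = 7.004
  F: 0 + 3(7.004) = 21.01
  D: 154.9 (inert)
Total out = 281.2 kmol; y_F = 21.01 / 281.2 = 0.07472.

0.0747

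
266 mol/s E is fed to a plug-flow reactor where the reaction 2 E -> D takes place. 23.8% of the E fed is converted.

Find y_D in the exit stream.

0.135

E reacted = 0.238 × 266 = 63.31 mol/s; ν_E = −2, so ξ = 63.31/2 = 31.65 mol/s.
Outlet amounts (n = n₀ + ν ξ):
  E: 266 − 2(31.65) = 202.7
  D: 0 + 1(31.65) = 31.65
Total out = 234.3 mol/s; y_D = 31.65 / 234.3 = 0.1351.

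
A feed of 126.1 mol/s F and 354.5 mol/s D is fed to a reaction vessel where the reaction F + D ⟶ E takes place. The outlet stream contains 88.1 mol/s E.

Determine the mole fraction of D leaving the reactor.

0.679

For E: n = n₀ + 1ξ → 88.1 = 0 + 1ξ, giving ξ = 88.1 mol/s.
Outlet amounts (n = n₀ + ν ξ):
  F: 126.1 − 1(88.1) = 38
  D: 354.5 − 1(88.1) = 266.4
  E: 0 + 1(88.1) = 88.1
Total out = 392.5 mol/s; y_D = 266.4 / 392.5 = 0.6787.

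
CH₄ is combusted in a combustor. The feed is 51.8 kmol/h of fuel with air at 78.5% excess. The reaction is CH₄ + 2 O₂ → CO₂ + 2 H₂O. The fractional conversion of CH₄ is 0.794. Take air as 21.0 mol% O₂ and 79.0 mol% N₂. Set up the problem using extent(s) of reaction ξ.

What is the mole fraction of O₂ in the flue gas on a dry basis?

Stoichiometric O₂ = 2 × 51.8 = 103.6 kmol/h; O₂ fed = 103.6 × 1.785 = 184.9 kmol/h.
N₂ fed = 184.9 × 79/21 = 695.7 kmol/h.
Fuel reacted = 0.794 × 51.8 → ξ = 41.13 kmol/h.
Outlet (n = n₀ + ν ξ):
  CH₄: 51.8 − 1(41.13) = 10.67
  O₂: 184.9 − 2(41.13) = 102.7
  N₂: 695.7 (inert)
  CO₂: 0 + 1(41.13) = 41.13
  H₂O: 0 + 2(41.13) = 82.26
Dry total = 850.1 kmol/h; y_O₂ (dry) = 102.7 / 850.1 = 0.1208.

0.121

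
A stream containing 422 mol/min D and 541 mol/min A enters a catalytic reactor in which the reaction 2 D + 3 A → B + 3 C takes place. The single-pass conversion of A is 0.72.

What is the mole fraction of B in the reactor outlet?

A reacted = 0.72 × 541 = 389.5 mol/min; ν_A = −3, so ξ = 389.5/3 = 129.8 mol/min.
Outlet amounts (n = n₀ + ν ξ):
  D: 422 − 2(129.8) = 162.3
  A: 541 − 3(129.8) = 151.5
  B: 0 + 1(129.8) = 129.8
  C: 0 + 3(129.8) = 389.5
Total out = 833.2 mol/min; y_B = 129.8 / 833.2 = 0.1558.

0.156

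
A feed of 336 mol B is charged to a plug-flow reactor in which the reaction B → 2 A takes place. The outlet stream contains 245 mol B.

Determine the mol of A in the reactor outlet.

For B: n = n₀ − 1ξ → 245 = 336 − 1ξ, giving ξ = 91 mol.
Outlet amounts (n = n₀ + ν ξ):
  B: 336 − 1(91) = 245
  A: 0 + 2(91) = 182

182 mol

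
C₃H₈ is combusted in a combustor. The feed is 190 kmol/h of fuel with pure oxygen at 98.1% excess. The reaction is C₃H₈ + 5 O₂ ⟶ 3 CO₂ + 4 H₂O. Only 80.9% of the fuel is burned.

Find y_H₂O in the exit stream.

Stoichiometric O₂ = 5 × 190 = 950 kmol/h; O₂ fed = 950 × 1.981 = 1882 kmol/h.
Fuel reacted = 0.809 × 190 → ξ = 153.7 kmol/h.
Outlet (n = n₀ + ν ξ):
  C₃H₈: 190 − 1(153.7) = 36.29
  O₂: 1882 − 5(153.7) = 1113
  CO₂: 0 + 3(153.7) = 461.1
  H₂O: 0 + 4(153.7) = 614.8
Total out = 2226 kmol/h; y_H₂O = 614.8 / 2226 = 0.2763.

0.276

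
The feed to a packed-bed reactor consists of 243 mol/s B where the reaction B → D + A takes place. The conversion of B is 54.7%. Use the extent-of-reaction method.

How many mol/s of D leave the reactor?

B reacted = 0.547 × 243 = 132.9 mol/s; ν_B = −1, so ξ = 132.9/1 = 132.9 mol/s.
Outlet amounts (n = n₀ + ν ξ):
  B: 243 − 1(132.9) = 110.1
  D: 0 + 1(132.9) = 132.9
  A: 0 + 1(132.9) = 132.9

133 mol/s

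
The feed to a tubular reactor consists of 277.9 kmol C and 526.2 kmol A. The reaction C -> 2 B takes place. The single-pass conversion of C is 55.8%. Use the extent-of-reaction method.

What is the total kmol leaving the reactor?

C reacted = 0.558 × 277.9 = 155.1 kmol; ν_C = −1, so ξ = 155.1/1 = 155.1 kmol.
Outlet amounts (n = n₀ + ν ξ):
  C: 277.9 − 1(155.1) = 122.8
  B: 0 + 2(155.1) = 310.1
  A: 526.2 (inert)
Total out = 122.8 + 310.1 + 526.2 = 959.2 kmol.

959 kmol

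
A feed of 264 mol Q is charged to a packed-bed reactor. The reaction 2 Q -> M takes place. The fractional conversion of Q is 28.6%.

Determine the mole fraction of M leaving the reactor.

Q reacted = 0.286 × 264 = 75.5 mol; ν_Q = −2, so ξ = 75.5/2 = 37.75 mol.
Outlet amounts (n = n₀ + ν ξ):
  Q: 264 − 2(37.75) = 188.5
  M: 0 + 1(37.75) = 37.75
Total out = 226.2 mol; y_M = 37.75 / 226.2 = 0.1669.

0.167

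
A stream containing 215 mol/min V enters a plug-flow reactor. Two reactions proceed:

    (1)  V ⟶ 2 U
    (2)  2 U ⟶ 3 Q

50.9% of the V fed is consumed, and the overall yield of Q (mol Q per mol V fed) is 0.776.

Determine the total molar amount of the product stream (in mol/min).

Conversion of V: V consumed = 1ξ₁ = 0.509 × 215 → ξ₁ = 109.4 mol/min.
Yield of Q: 3ξ₂ / 215 = 0.776 → ξ₂ = 55.61 mol/min.
Outlet amounts (n = n₀ + Σ ν·ξ):
  V: 215 − 1(109.4) = 105.6
  U: 0 + 2(109.4) − 2(55.61) = 107.6
  Q: 0 + 3(55.61) = 166.8
Total out = 105.6 + 107.6 + 166.8 = 380 mol/min.

380 mol/min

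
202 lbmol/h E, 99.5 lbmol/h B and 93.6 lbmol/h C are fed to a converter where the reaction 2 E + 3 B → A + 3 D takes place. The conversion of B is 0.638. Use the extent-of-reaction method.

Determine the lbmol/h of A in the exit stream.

21.2 lbmol/h

B reacted = 0.638 × 99.5 = 63.48 lbmol/h; ν_B = −3, so ξ = 63.48/3 = 21.16 lbmol/h.
Outlet amounts (n = n₀ + ν ξ):
  E: 202 − 2(21.16) = 159.7
  B: 99.5 − 3(21.16) = 36.02
  A: 0 + 1(21.16) = 21.16
  D: 0 + 3(21.16) = 63.48
  C: 93.6 (inert)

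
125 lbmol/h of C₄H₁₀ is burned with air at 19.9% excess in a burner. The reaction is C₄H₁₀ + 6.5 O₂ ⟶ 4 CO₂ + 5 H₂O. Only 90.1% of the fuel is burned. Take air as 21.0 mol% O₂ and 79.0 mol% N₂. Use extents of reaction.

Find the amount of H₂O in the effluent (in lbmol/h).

Stoichiometric O₂ = 6.5 × 125 = 812.5 lbmol/h; O₂ fed = 812.5 × 1.199 = 974.2 lbmol/h.
N₂ fed = 974.2 × 79/21 = 3665 lbmol/h.
Fuel reacted = 0.901 × 125 → ξ = 112.6 lbmol/h.
Outlet (n = n₀ + ν ξ):
  C₄H₁₀: 125 − 1(112.6) = 12.38
  O₂: 974.2 − 6.5(112.6) = 242.1
  N₂: 3665 (inert)
  CO₂: 0 + 4(112.6) = 450.5
  H₂O: 0 + 5(112.6) = 563.1

563 lbmol/h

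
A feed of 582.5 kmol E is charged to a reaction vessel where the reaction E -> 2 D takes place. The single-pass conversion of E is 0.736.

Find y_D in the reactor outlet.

0.848

E reacted = 0.736 × 582.5 = 428.7 kmol; ν_E = −1, so ξ = 428.7/1 = 428.7 kmol.
Outlet amounts (n = n₀ + ν ξ):
  E: 582.5 − 1(428.7) = 153.8
  D: 0 + 2(428.7) = 857.4
Total out = 1011 kmol; y_D = 857.4 / 1011 = 0.8479.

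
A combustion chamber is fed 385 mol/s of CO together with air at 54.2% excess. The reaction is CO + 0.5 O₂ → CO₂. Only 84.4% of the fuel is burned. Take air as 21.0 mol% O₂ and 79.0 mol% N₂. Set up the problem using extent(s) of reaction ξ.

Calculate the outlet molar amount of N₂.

Stoichiometric O₂ = 0.5 × 385 = 192.5 mol/s; O₂ fed = 192.5 × 1.542 = 296.8 mol/s.
N₂ fed = 296.8 × 79/21 = 1117 mol/s.
Fuel reacted = 0.844 × 385 → ξ = 324.9 mol/s.
Outlet (n = n₀ + ν ξ):
  CO: 385 − 1(324.9) = 60.06
  O₂: 296.8 − 0.5(324.9) = 134.4
  N₂: 1117 (inert)
  CO₂: 0 + 1(324.9) = 324.9

1120 mol/s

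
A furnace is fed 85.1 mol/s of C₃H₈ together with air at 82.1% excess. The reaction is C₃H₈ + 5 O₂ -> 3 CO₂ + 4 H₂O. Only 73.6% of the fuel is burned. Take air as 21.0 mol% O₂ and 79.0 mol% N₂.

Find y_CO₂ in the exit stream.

0.049

Stoichiometric O₂ = 5 × 85.1 = 425.5 mol/s; O₂ fed = 425.5 × 1.821 = 774.8 mol/s.
N₂ fed = 774.8 × 79/21 = 2915 mol/s.
Fuel reacted = 0.736 × 85.1 → ξ = 62.63 mol/s.
Outlet (n = n₀ + ν ξ):
  C₃H₈: 85.1 − 1(62.63) = 22.47
  O₂: 774.8 − 5(62.63) = 461.7
  N₂: 2915 (inert)
  CO₂: 0 + 3(62.63) = 187.9
  H₂O: 0 + 4(62.63) = 250.5
Total out = 3837 mol/s; y_CO₂ = 187.9 / 3837 = 0.04897.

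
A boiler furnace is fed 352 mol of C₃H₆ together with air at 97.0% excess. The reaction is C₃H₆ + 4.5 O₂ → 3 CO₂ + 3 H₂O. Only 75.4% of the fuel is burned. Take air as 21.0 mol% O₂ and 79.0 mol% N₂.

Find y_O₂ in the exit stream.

Stoichiometric O₂ = 4.5 × 352 = 1584 mol; O₂ fed = 1584 × 1.970 = 3120 mol.
N₂ fed = 3120 × 79/21 = 11740 mol.
Fuel reacted = 0.754 × 352 → ξ = 265.4 mol.
Outlet (n = n₀ + ν ξ):
  C₃H₆: 352 − 1(265.4) = 86.59
  O₂: 3120 − 4.5(265.4) = 1926
  N₂: 11740 (inert)
  CO₂: 0 + 3(265.4) = 796.2
  H₂O: 0 + 3(265.4) = 796.2
Total out = 15340 mol; y_O₂ = 1926 / 15340 = 0.1255.

0.126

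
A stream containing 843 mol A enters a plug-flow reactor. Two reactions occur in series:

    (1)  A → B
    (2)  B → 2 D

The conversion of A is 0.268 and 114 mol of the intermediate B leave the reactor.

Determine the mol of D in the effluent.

224 mol

Conversion of A: A consumed = 1ξ₁ = 0.268 × 843 → ξ₁ = 225.9 mol.
B balance: n_B = 0 + 1ξ₁ − 1ξ₂ = 114 → ξ₂ = (1·225.9 − 114)/1 = 111.9 mol.
Outlet amounts (n = n₀ + Σ ν·ξ):
  A: 843 − 1(225.9) = 617.1
  B: 0 + 1(225.9) − 1(111.9) = 114
  D: 0 + 2(111.9) = 223.8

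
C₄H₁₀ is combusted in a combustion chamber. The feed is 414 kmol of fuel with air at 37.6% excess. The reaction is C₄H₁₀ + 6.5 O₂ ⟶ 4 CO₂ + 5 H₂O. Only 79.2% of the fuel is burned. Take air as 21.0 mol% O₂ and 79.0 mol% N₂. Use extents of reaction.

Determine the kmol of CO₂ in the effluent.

1310 kmol

Stoichiometric O₂ = 6.5 × 414 = 2691 kmol; O₂ fed = 2691 × 1.376 = 3703 kmol.
N₂ fed = 3703 × 79/21 = 13930 kmol.
Fuel reacted = 0.792 × 414 → ξ = 327.9 kmol.
Outlet (n = n₀ + ν ξ):
  C₄H₁₀: 414 − 1(327.9) = 86.11
  O₂: 3703 − 6.5(327.9) = 1572
  N₂: 13930 (inert)
  CO₂: 0 + 4(327.9) = 1312
  H₂O: 0 + 5(327.9) = 1639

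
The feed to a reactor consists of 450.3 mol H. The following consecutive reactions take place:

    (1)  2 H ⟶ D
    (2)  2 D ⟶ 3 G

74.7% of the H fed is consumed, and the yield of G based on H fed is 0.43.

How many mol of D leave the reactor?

39.1 mol

Conversion of H: H consumed = 2ξ₁ = 0.747 × 450.3 → ξ₁ = 168.2 mol.
Yield of G: 3ξ₂ / 450.3 = 0.43 → ξ₂ = 64.54 mol.
Outlet amounts (n = n₀ + Σ ν·ξ):
  H: 450.3 − 2(168.2) = 113.9
  D: 0 + 1(168.2) − 2(64.54) = 39.1
  G: 0 + 3(64.54) = 193.6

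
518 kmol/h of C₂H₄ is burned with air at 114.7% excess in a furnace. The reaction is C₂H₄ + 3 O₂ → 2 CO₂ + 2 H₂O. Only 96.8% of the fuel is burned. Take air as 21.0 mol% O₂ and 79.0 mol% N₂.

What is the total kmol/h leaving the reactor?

Stoichiometric O₂ = 3 × 518 = 1554 kmol/h; O₂ fed = 1554 × 2.147 = 3336 kmol/h.
N₂ fed = 3336 × 79/21 = 12550 kmol/h.
Fuel reacted = 0.968 × 518 → ξ = 501.4 kmol/h.
Outlet (n = n₀ + ν ξ):
  C₂H₄: 518 − 1(501.4) = 16.58
  O₂: 3336 − 3(501.4) = 1832
  N₂: 12550 (inert)
  CO₂: 0 + 2(501.4) = 1003
  H₂O: 0 + 2(501.4) = 1003
Total out = 16.58 + 1832 + 12550 + 1003 + 1003 = 16410 kmol/h.

16400 kmol/h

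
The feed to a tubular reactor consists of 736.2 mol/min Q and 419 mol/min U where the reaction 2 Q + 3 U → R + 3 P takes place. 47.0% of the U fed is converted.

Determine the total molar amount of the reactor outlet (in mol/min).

U reacted = 0.47 × 419 = 196.9 mol/min; ν_U = −3, so ξ = 196.9/3 = 65.64 mol/min.
Outlet amounts (n = n₀ + ν ξ):
  Q: 736.2 − 2(65.64) = 604.9
  U: 419 − 3(65.64) = 222.1
  R: 0 + 1(65.64) = 65.64
  P: 0 + 3(65.64) = 196.9
Total out = 604.9 + 222.1 + 65.64 + 196.9 = 1090 mol/min.

1090 mol/min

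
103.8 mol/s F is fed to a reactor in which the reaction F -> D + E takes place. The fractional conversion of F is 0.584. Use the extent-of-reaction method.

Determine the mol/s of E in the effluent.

60.6 mol/s

F reacted = 0.584 × 103.8 = 60.62 mol/s; ν_F = −1, so ξ = 60.62/1 = 60.62 mol/s.
Outlet amounts (n = n₀ + ν ξ):
  F: 103.8 − 1(60.62) = 43.18
  D: 0 + 1(60.62) = 60.62
  E: 0 + 1(60.62) = 60.62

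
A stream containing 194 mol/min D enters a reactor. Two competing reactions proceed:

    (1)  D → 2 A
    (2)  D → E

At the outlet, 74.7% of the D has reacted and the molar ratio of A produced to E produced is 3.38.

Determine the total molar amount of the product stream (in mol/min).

285 mol/min

Conversion of D: D consumed = 0.747 × 194 = 144.9 mol/min = 1ξ₁ + 1ξ₂.
Selectivity: 2ξ₁ / (1ξ₂) = 3.38 → ξ₁ = 1.69 ξ₂.
Substitute: (1·1.69 + 1) ξ₂ = 144.9 → ξ₂ = 53.87 mol/min, ξ₁ = 91.05 mol/min.
Outlet amounts (n = n₀ + Σ ν·ξ):
  D: 194 − 1(91.05) − 1(53.87) = 49.08
  A: 0 + 2(91.05) = 182.1
  E: 0 + 1(53.87) = 53.87
Total out = 49.08 + 182.1 + 53.87 = 285 mol/min.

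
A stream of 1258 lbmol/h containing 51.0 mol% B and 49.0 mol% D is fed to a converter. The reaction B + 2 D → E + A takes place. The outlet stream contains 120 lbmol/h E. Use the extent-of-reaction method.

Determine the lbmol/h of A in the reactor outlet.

120 lbmol/h

For E: n = n₀ + 1ξ → 120 = 0 + 1ξ, giving ξ = 120 lbmol/h.
Outlet amounts (n = n₀ + ν ξ):
  B: 641.6 − 1(120) = 521.6
  D: 616.4 − 2(120) = 376.4
  E: 0 + 1(120) = 120
  A: 0 + 1(120) = 120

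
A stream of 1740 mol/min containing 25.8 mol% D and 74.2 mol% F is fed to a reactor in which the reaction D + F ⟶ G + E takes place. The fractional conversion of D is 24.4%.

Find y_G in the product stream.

D reacted = 0.244 × 448.9 = 109.5 mol/min; ν_D = −1, so ξ = 109.5/1 = 109.5 mol/min.
Outlet amounts (n = n₀ + ν ξ):
  D: 448.9 − 1(109.5) = 339.4
  F: 1291 − 1(109.5) = 1182
  G: 0 + 1(109.5) = 109.5
  E: 0 + 1(109.5) = 109.5
Total out = 1740 mol/min; y_G = 109.5 / 1740 = 0.06295.

0.063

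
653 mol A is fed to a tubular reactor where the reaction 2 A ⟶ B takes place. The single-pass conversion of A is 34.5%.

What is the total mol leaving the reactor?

A reacted = 0.345 × 653 = 225.3 mol; ν_A = −2, so ξ = 225.3/2 = 112.6 mol.
Outlet amounts (n = n₀ + ν ξ):
  A: 653 − 2(112.6) = 427.7
  B: 0 + 1(112.6) = 112.6
Total out = 427.7 + 112.6 = 540.4 mol.

540 mol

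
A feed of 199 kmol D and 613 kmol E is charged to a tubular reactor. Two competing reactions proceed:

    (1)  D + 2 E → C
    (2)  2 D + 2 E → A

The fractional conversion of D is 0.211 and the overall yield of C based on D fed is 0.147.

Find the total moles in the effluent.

Yield of C: 1ξ₁ / 199 = 0.147 → ξ₁ = 29.25 kmol.
Conversion of D: 1ξ₁ + 2ξ₂ = 0.211 × 199 = 41.99 → ξ₂ = 6.368 kmol.
Outlet amounts (n = n₀ + Σ ν·ξ):
  D: 199 − 1(29.25) − 2(6.368) = 157
  E: 613 − 2(29.25) − 2(6.368) = 541.8
  C: 0 + 1(29.25) = 29.25
  A: 0 + 1(6.368) = 6.368
Total out = 157 + 541.8 + 29.25 + 6.368 = 734.4 kmol.

734 kmol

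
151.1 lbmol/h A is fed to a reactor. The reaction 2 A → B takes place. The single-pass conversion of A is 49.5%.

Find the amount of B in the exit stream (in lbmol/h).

37.4 lbmol/h

A reacted = 0.495 × 151.1 = 74.79 lbmol/h; ν_A = −2, so ξ = 74.79/2 = 37.4 lbmol/h.
Outlet amounts (n = n₀ + ν ξ):
  A: 151.1 − 2(37.4) = 76.31
  B: 0 + 1(37.4) = 37.4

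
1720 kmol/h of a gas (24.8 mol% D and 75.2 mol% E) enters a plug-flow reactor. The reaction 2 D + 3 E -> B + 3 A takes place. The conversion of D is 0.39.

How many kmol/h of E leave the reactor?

D reacted = 0.39 × 426.6 = 166.4 kmol/h; ν_D = −2, so ξ = 166.4/2 = 83.18 kmol/h.
Outlet amounts (n = n₀ + ν ξ):
  D: 426.6 − 2(83.18) = 260.2
  E: 1293 − 3(83.18) = 1044
  B: 0 + 1(83.18) = 83.18
  A: 0 + 3(83.18) = 249.5

1040 kmol/h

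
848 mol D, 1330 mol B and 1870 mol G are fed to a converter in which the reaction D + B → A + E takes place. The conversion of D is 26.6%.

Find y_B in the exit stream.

D reacted = 0.266 × 848 = 225.6 mol; ν_D = −1, so ξ = 225.6/1 = 225.6 mol.
Outlet amounts (n = n₀ + ν ξ):
  D: 848 − 1(225.6) = 622.4
  B: 1330 − 1(225.6) = 1104
  A: 0 + 1(225.6) = 225.6
  E: 0 + 1(225.6) = 225.6
  G: 1870 (inert)
Total out = 4048 mol; y_B = 1104 / 4048 = 0.2728.

0.273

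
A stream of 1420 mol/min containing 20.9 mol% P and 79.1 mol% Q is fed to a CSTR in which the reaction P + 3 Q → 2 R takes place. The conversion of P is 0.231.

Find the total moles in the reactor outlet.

1280 mol/min

P reacted = 0.231 × 296.8 = 68.56 mol/min; ν_P = −1, so ξ = 68.56/1 = 68.56 mol/min.
Outlet amounts (n = n₀ + ν ξ):
  P: 296.8 − 1(68.56) = 228.2
  Q: 1123 − 3(68.56) = 917.6
  R: 0 + 2(68.56) = 137.1
Total out = 228.2 + 917.6 + 137.1 = 1283 mol/min.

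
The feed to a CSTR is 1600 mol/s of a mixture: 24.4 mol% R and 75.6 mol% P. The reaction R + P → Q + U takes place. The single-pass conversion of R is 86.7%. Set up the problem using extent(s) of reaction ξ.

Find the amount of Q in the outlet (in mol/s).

R reacted = 0.867 × 390.4 = 338.5 mol/s; ν_R = −1, so ξ = 338.5/1 = 338.5 mol/s.
Outlet amounts (n = n₀ + ν ξ):
  R: 390.4 − 1(338.5) = 51.92
  P: 1210 − 1(338.5) = 871.1
  Q: 0 + 1(338.5) = 338.5
  U: 0 + 1(338.5) = 338.5

338 mol/s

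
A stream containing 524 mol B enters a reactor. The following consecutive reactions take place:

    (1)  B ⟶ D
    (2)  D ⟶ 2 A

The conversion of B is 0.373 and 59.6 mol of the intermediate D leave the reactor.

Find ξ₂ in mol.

Conversion of B: B consumed = 1ξ₁ = 0.373 × 524 → ξ₁ = 195.5 mol.
D balance: n_D = 0 + 1ξ₁ − 1ξ₂ = 59.6 → ξ₂ = (1·195.5 − 59.6)/1 = 135.9 mol.
Outlet amounts (n = n₀ + Σ ν·ξ):
  B: 524 − 1(195.5) = 328.5
  D: 0 + 1(195.5) − 1(135.9) = 59.6
  A: 0 + 2(135.9) = 271.7

ξ₂ = 136 mol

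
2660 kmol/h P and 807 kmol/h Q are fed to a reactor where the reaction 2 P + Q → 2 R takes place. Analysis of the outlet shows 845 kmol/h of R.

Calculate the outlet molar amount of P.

1820 kmol/h

For R: n = n₀ + 2ξ → 845 = 0 + 2ξ, giving ξ = 422.5 kmol/h.
Outlet amounts (n = n₀ + ν ξ):
  P: 2660 − 2(422.5) = 1815
  Q: 807 − 1(422.5) = 384.5
  R: 0 + 2(422.5) = 845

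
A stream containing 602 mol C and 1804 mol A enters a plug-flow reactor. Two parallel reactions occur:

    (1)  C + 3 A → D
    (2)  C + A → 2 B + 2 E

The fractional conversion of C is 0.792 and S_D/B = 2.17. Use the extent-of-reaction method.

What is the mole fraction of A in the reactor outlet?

Conversion of C: C consumed = 0.792 × 602 = 476.8 mol = 1ξ₁ + 1ξ₂.
Selectivity: 1ξ₁ / (2ξ₂) = 2.17 → ξ₁ = 4.34 ξ₂.
Substitute: (1·4.34 + 1) ξ₂ = 476.8 → ξ₂ = 89.29 mol, ξ₁ = 387.5 mol.
Outlet amounts (n = n₀ + Σ ν·ξ):
  C: 602 − 1(387.5) − 1(89.29) = 125.2
  A: 1804 − 3(387.5) − 1(89.29) = 552.2
  D: 0 + 1(387.5) = 387.5
  B: 0 + 2(89.29) = 178.6
  E: 0 + 2(89.29) = 178.6
Total out = 1422 mol; y_A = 552.2 / 1422 = 0.3883.

0.388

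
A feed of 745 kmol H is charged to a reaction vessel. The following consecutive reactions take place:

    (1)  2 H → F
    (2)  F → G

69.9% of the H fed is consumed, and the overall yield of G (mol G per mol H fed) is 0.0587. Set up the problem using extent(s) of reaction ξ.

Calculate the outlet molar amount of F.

Conversion of H: H consumed = 2ξ₁ = 0.699 × 745 → ξ₁ = 260.4 kmol.
Yield of G: 1ξ₂ / 745 = 0.0587 → ξ₂ = 43.73 kmol.
Outlet amounts (n = n₀ + Σ ν·ξ):
  H: 745 − 2(260.4) = 224.2
  F: 0 + 1(260.4) − 1(43.73) = 216.6
  G: 0 + 1(43.73) = 43.73

217 kmol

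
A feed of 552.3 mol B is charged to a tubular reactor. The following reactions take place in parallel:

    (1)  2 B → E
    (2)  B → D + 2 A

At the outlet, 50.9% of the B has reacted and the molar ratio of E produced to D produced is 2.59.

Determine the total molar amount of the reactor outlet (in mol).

525 mol

Conversion of B: B consumed = 0.509 × 552.3 = 281.1 mol = 2ξ₁ + 1ξ₂.
Selectivity: 1ξ₁ / (1ξ₂) = 2.59 → ξ₁ = 2.59 ξ₂.
Substitute: (2·2.59 + 1) ξ₂ = 281.1 → ξ₂ = 45.49 mol, ξ₁ = 117.8 mol.
Outlet amounts (n = n₀ + Σ ν·ξ):
  B: 552.3 − 2(117.8) − 1(45.49) = 271.2
  E: 0 + 1(117.8) = 117.8
  D: 0 + 1(45.49) = 45.49
  A: 0 + 2(45.49) = 90.98
Total out = 271.2 + 117.8 + 45.49 + 90.98 = 525.5 mol.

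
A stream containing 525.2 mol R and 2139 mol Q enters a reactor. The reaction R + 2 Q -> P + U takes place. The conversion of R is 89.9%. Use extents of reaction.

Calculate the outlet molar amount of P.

R reacted = 0.899 × 525.2 = 472.2 mol; ν_R = −1, so ξ = 472.2/1 = 472.2 mol.
Outlet amounts (n = n₀ + ν ξ):
  R: 525.2 − 1(472.2) = 53.05
  Q: 2139 − 2(472.2) = 1195
  P: 0 + 1(472.2) = 472.2
  U: 0 + 1(472.2) = 472.2

472 mol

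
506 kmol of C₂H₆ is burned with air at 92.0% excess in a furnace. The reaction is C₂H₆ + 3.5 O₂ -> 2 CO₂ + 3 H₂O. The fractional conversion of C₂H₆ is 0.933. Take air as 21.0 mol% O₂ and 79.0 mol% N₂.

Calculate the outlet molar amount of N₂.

Stoichiometric O₂ = 3.5 × 506 = 1771 kmol; O₂ fed = 1771 × 1.920 = 3400 kmol.
N₂ fed = 3400 × 79/21 = 12790 kmol.
Fuel reacted = 0.933 × 506 → ξ = 472.1 kmol.
Outlet (n = n₀ + ν ξ):
  C₂H₆: 506 − 1(472.1) = 33.9
  O₂: 3400 − 3.5(472.1) = 1748
  N₂: 12790 (inert)
  CO₂: 0 + 2(472.1) = 944.2
  H₂O: 0 + 3(472.1) = 1416

12800 kmol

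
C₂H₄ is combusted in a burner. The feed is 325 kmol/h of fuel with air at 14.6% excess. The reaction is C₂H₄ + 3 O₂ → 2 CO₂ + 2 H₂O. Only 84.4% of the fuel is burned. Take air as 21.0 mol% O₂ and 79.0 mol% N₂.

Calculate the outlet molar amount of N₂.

4200 kmol/h

Stoichiometric O₂ = 3 × 325 = 975 kmol/h; O₂ fed = 975 × 1.146 = 1117 kmol/h.
N₂ fed = 1117 × 79/21 = 4203 kmol/h.
Fuel reacted = 0.844 × 325 → ξ = 274.3 kmol/h.
Outlet (n = n₀ + ν ξ):
  C₂H₄: 325 − 1(274.3) = 50.7
  O₂: 1117 − 3(274.3) = 294.4
  N₂: 4203 (inert)
  CO₂: 0 + 2(274.3) = 548.6
  H₂O: 0 + 2(274.3) = 548.6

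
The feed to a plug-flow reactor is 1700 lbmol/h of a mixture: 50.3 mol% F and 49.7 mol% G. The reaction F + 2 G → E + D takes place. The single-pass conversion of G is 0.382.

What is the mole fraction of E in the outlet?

G reacted = 0.382 × 844.9 = 322.8 lbmol/h; ν_G = −2, so ξ = 322.8/2 = 161.4 lbmol/h.
Outlet amounts (n = n₀ + ν ξ):
  F: 855.1 − 1(161.4) = 693.7
  G: 844.9 − 2(161.4) = 522.1
  E: 0 + 1(161.4) = 161.4
  D: 0 + 1(161.4) = 161.4
Total out = 1539 lbmol/h; y_E = 161.4 / 1539 = 0.1049.

0.105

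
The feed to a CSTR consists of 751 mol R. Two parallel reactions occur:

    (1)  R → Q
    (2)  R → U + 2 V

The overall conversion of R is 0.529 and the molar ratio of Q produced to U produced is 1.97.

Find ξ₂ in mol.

ξ₂ = 134 mol

Conversion of R: R consumed = 0.529 × 751 = 397.3 mol = 1ξ₁ + 1ξ₂.
Selectivity: 1ξ₁ / (1ξ₂) = 1.97 → ξ₁ = 1.97 ξ₂.
Substitute: (1·1.97 + 1) ξ₂ = 397.3 → ξ₂ = 133.8 mol, ξ₁ = 263.5 mol.
Outlet amounts (n = n₀ + Σ ν·ξ):
  R: 751 − 1(263.5) − 1(133.8) = 353.7
  Q: 0 + 1(263.5) = 263.5
  U: 0 + 1(133.8) = 133.8
  V: 0 + 2(133.8) = 267.5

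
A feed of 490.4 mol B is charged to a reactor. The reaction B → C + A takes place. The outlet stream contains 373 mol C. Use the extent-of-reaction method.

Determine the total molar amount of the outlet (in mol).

863 mol

For C: n = n₀ + 1ξ → 373 = 0 + 1ξ, giving ξ = 373 mol.
Outlet amounts (n = n₀ + ν ξ):
  B: 490.4 − 1(373) = 117.4
  C: 0 + 1(373) = 373
  A: 0 + 1(373) = 373
Total out = 117.4 + 373 + 373 = 863.4 mol.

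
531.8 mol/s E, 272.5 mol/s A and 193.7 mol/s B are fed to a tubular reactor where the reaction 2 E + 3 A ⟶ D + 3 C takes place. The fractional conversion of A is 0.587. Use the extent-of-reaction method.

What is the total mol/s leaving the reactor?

A reacted = 0.587 × 272.5 = 160 mol/s; ν_A = −3, so ξ = 160/3 = 53.32 mol/s.
Outlet amounts (n = n₀ + ν ξ):
  E: 531.8 − 2(53.32) = 425.2
  A: 272.5 − 3(53.32) = 112.5
  D: 0 + 1(53.32) = 53.32
  C: 0 + 3(53.32) = 160
  B: 193.7 (inert)
Total out = 425.2 + 112.5 + 53.32 + 160 + 193.7 = 944.7 mol/s.

945 mol/s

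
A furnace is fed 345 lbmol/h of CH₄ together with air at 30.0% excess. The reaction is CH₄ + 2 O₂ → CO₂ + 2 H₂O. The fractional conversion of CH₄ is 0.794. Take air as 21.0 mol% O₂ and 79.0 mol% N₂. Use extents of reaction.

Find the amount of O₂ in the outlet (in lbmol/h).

Stoichiometric O₂ = 2 × 345 = 690 lbmol/h; O₂ fed = 690 × 1.300 = 897 lbmol/h.
N₂ fed = 897 × 79/21 = 3374 lbmol/h.
Fuel reacted = 0.794 × 345 → ξ = 273.9 lbmol/h.
Outlet (n = n₀ + ν ξ):
  CH₄: 345 − 1(273.9) = 71.07
  O₂: 897 − 2(273.9) = 349.1
  N₂: 3374 (inert)
  CO₂: 0 + 1(273.9) = 273.9
  H₂O: 0 + 2(273.9) = 547.9

349 lbmol/h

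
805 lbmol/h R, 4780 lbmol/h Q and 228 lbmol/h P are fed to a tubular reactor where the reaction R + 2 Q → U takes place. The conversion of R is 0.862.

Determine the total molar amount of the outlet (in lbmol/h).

R reacted = 0.862 × 805 = 693.9 lbmol/h; ν_R = −1, so ξ = 693.9/1 = 693.9 lbmol/h.
Outlet amounts (n = n₀ + ν ξ):
  R: 805 − 1(693.9) = 111.1
  Q: 4780 − 2(693.9) = 3392
  U: 0 + 1(693.9) = 693.9
  P: 228 (inert)
Total out = 111.1 + 3392 + 693.9 + 228 = 4425 lbmol/h.

4430 lbmol/h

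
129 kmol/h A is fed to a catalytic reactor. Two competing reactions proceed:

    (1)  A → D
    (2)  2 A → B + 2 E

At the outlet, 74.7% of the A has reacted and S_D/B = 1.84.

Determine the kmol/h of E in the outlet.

Conversion of A: A consumed = 0.747 × 129 = 96.36 kmol/h = 1ξ₁ + 2ξ₂.
Selectivity: 1ξ₁ / (1ξ₂) = 1.84 → ξ₁ = 1.84 ξ₂.
Substitute: (1·1.84 + 2) ξ₂ = 96.36 → ξ₂ = 25.09 kmol/h, ξ₁ = 46.17 kmol/h.
Outlet amounts (n = n₀ + Σ ν·ξ):
  A: 129 − 1(46.17) − 2(25.09) = 32.64
  D: 0 + 1(46.17) = 46.17
  B: 0 + 1(25.09) = 25.09
  E: 0 + 2(25.09) = 50.19

50.2 kmol/h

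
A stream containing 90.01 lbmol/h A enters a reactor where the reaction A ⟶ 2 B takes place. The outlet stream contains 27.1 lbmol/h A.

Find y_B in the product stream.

For A: n = n₀ − 1ξ → 27.1 = 90.01 − 1ξ, giving ξ = 62.91 lbmol/h.
Outlet amounts (n = n₀ + ν ξ):
  A: 90.01 − 1(62.91) = 27.1
  B: 0 + 2(62.91) = 125.8
Total out = 152.9 lbmol/h; y_B = 125.8 / 152.9 = 0.8228.

0.823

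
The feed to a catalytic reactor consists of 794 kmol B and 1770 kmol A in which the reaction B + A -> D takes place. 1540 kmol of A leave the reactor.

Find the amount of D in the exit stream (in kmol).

230 kmol

For A: n = n₀ − 1ξ → 1540 = 1770 − 1ξ, giving ξ = 230 kmol.
Outlet amounts (n = n₀ + ν ξ):
  B: 794 − 1(230) = 564
  A: 1770 − 1(230) = 1540
  D: 0 + 1(230) = 230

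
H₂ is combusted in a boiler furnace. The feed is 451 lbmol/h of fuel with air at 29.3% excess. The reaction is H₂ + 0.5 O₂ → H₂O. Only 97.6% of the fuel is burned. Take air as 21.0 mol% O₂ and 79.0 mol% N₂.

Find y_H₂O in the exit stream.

0.272

Stoichiometric O₂ = 0.5 × 451 = 225.5 lbmol/h; O₂ fed = 225.5 × 1.293 = 291.6 lbmol/h.
N₂ fed = 291.6 × 79/21 = 1097 lbmol/h.
Fuel reacted = 0.976 × 451 → ξ = 440.2 lbmol/h.
Outlet (n = n₀ + ν ξ):
  H₂: 451 − 1(440.2) = 10.82
  O₂: 291.6 − 0.5(440.2) = 71.48
  N₂: 1097 (inert)
  H₂O: 0 + 1(440.2) = 440.2
Total out = 1619 lbmol/h; y_H₂O = 440.2 / 1619 = 0.2718.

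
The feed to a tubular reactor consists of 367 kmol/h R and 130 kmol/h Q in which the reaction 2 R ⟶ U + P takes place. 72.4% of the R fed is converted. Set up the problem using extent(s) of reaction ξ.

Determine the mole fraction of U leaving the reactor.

R reacted = 0.724 × 367 = 265.7 kmol/h; ν_R = −2, so ξ = 265.7/2 = 132.9 kmol/h.
Outlet amounts (n = n₀ + ν ξ):
  R: 367 − 2(132.9) = 101.3
  U: 0 + 1(132.9) = 132.9
  P: 0 + 1(132.9) = 132.9
  Q: 130 (inert)
Total out = 497 kmol/h; y_U = 132.9 / 497 = 0.2673.

0.267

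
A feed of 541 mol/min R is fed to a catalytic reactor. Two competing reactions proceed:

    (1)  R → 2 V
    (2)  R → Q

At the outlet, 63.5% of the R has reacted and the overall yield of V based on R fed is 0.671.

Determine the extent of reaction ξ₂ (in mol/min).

ξ₂ = 162 mol/min

Yield of V: 2ξ₁ / 541 = 0.671 → ξ₁ = 181.5 mol/min.
Conversion of R: 1ξ₁ + 1ξ₂ = 0.635 × 541 = 343.5 → ξ₂ = 162 mol/min.
Outlet amounts (n = n₀ + Σ ν·ξ):
  R: 541 − 1(181.5) − 1(162) = 197.5
  V: 0 + 2(181.5) = 363
  Q: 0 + 1(162) = 162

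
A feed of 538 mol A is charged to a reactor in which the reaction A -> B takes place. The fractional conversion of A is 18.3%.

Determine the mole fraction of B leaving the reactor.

0.183

A reacted = 0.183 × 538 = 98.45 mol; ν_A = −1, so ξ = 98.45/1 = 98.45 mol.
Outlet amounts (n = n₀ + ν ξ):
  A: 538 − 1(98.45) = 439.5
  B: 0 + 1(98.45) = 98.45
Total out = 538 mol; y_B = 98.45 / 538 = 0.183.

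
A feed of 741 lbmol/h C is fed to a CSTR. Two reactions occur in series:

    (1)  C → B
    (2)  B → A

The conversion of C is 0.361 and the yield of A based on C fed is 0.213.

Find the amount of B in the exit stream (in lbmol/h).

110 lbmol/h

Conversion of C: C consumed = 1ξ₁ = 0.361 × 741 → ξ₁ = 267.5 lbmol/h.
Yield of A: 1ξ₂ / 741 = 0.213 → ξ₂ = 157.8 lbmol/h.
Outlet amounts (n = n₀ + Σ ν·ξ):
  C: 741 − 1(267.5) = 473.5
  B: 0 + 1(267.5) − 1(157.8) = 109.7
  A: 0 + 1(157.8) = 157.8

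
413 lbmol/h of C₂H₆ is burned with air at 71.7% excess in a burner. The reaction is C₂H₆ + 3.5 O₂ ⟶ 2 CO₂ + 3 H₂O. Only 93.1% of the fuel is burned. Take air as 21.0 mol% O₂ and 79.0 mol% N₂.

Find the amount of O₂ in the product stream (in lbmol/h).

Stoichiometric O₂ = 3.5 × 413 = 1446 lbmol/h; O₂ fed = 1446 × 1.717 = 2482 lbmol/h.
N₂ fed = 2482 × 79/21 = 9337 lbmol/h.
Fuel reacted = 0.931 × 413 → ξ = 384.5 lbmol/h.
Outlet (n = n₀ + ν ξ):
  C₂H₆: 413 − 1(384.5) = 28.5
  O₂: 2482 − 3.5(384.5) = 1136
  N₂: 9337 (inert)
  CO₂: 0 + 2(384.5) = 769
  H₂O: 0 + 3(384.5) = 1154

1140 lbmol/h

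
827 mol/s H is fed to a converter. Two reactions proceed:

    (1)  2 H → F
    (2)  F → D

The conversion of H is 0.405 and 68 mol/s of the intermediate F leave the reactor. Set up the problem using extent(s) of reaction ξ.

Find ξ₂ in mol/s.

ξ₂ = 99.5 mol/s

Conversion of H: H consumed = 2ξ₁ = 0.405 × 827 → ξ₁ = 167.5 mol/s.
F balance: n_F = 0 + 1ξ₁ − 1ξ₂ = 68 → ξ₂ = (1·167.5 − 68)/1 = 99.47 mol/s.
Outlet amounts (n = n₀ + Σ ν·ξ):
  H: 827 − 2(167.5) = 492.1
  F: 0 + 1(167.5) − 1(99.47) = 68
  D: 0 + 1(99.47) = 99.47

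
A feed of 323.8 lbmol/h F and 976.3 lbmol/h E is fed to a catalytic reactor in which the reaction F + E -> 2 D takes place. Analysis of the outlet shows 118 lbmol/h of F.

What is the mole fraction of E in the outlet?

For F: n = n₀ − 1ξ → 118 = 323.8 − 1ξ, giving ξ = 205.8 lbmol/h.
Outlet amounts (n = n₀ + ν ξ):
  F: 323.8 − 1(205.8) = 118
  E: 976.3 − 1(205.8) = 770.5
  D: 0 + 2(205.8) = 411.6
Total out = 1300 lbmol/h; y_E = 770.5 / 1300 = 0.5926.

0.593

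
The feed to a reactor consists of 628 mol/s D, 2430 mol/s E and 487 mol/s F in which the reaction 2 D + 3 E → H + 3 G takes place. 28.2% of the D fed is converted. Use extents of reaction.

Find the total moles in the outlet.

D reacted = 0.282 × 628 = 177.1 mol/s; ν_D = −2, so ξ = 177.1/2 = 88.55 mol/s.
Outlet amounts (n = n₀ + ν ξ):
  D: 628 − 2(88.55) = 450.9
  E: 2430 − 3(88.55) = 2164
  H: 0 + 1(88.55) = 88.55
  G: 0 + 3(88.55) = 265.6
  F: 487 (inert)
Total out = 450.9 + 2164 + 88.55 + 265.6 + 487 = 3456 mol/s.

3460 mol/s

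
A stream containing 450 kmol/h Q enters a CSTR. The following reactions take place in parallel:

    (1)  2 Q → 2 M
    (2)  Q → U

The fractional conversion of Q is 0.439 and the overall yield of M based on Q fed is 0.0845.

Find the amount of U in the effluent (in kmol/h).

160 kmol/h

Yield of M: 2ξ₁ / 450 = 0.0845 → ξ₁ = 19.01 kmol/h.
Conversion of Q: 2ξ₁ + 1ξ₂ = 0.439 × 450 = 197.6 → ξ₂ = 159.5 kmol/h.
Outlet amounts (n = n₀ + Σ ν·ξ):
  Q: 450 − 2(19.01) − 1(159.5) = 252.4
  M: 0 + 2(19.01) = 38.03
  U: 0 + 1(159.5) = 159.5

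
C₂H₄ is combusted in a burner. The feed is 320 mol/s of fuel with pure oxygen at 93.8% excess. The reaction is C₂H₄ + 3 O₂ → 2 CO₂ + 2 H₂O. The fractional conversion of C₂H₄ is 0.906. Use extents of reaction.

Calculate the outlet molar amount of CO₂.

Stoichiometric O₂ = 3 × 320 = 960 mol/s; O₂ fed = 960 × 1.938 = 1860 mol/s.
Fuel reacted = 0.906 × 320 → ξ = 289.9 mol/s.
Outlet (n = n₀ + ν ξ):
  C₂H₄: 320 − 1(289.9) = 30.08
  O₂: 1860 − 3(289.9) = 990.7
  CO₂: 0 + 2(289.9) = 579.8
  H₂O: 0 + 2(289.9) = 579.8

580 mol/s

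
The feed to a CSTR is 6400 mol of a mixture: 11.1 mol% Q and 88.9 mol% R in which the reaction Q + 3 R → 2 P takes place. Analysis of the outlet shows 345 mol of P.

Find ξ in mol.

For P: n = n₀ + 2ξ → 345 = 0 + 2ξ, giving ξ = 172.5 mol.
Outlet amounts (n = n₀ + ν ξ):
  Q: 710.4 − 1(172.5) = 537.9
  R: 5690 − 3(172.5) = 5172
  P: 0 + 2(172.5) = 345

ξ = 172 mol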